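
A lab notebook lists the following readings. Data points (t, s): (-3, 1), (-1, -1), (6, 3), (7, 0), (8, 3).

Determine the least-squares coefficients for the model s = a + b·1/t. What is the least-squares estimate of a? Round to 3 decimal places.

From the data, Σ1 = 5, Σ1/t = -151/168, Σ1/t·1/t = 33161/28224.
Moment sums: Σs = 6, Σ1/t·s = 37/24.
Normal equations: [[5, -151/168]; [-151/168, 33161/28224]]·[a, b]ᵀ = [6, 37/24]ᵀ.
Eliminating b: (33161/28224)·(row 1) − (-151/168)·(row 2) gives (11917/2352)·a = (33161/28224)·6 − (-151/168)·(37/24) = 238075/28224, so a = 238075/143004.
Then b = ((37/24) − (-151/168)·(238075/143004))/(33161/28224) = 30814/11917.

a = 1.665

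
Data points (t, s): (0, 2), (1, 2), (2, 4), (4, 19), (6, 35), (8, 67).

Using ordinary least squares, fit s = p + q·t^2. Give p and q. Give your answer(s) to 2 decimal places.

Compute the Gram sums: Σ1 = 6, Σt^2 = 121, Σt^2·t^2 = 5665.
For Aᵀs: Σs = 129, Σt^2·s = 5870.
Normal equations: [[6, 121]; [121, 5665]]·[p, q]ᵀ = [129, 5870]ᵀ.
Eliminating q: 5665·(row 1) − 121·(row 2) gives 19349·p = 5665·129 − 121·5870 = 20515, so p = 1865/1759.
Then q = (5870 − 121·(1865/1759))/5665 = 19611/19349.

p = 1.06, q = 1.01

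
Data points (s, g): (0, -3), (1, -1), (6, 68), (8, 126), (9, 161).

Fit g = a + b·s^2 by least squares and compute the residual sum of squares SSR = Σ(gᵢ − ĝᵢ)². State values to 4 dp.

Sums needed: Σ1 = 5, Σs^2 = 182, Σs^2·s^2 = 11954.
And Σg = 351, Σs^2·g = 23552.
Normal equations: [[5, 182]; [182, 11954]]·[a, b]ᵀ = [351, 23552]ᵀ.
Determinant 5·11954 − 182² = 26646.
a = (351·11954 − 182·23552)/26646 = -45305/13323; b = (5·23552 − 182·351)/26646 = 26939/13323.
Residuals: 5336/13323, 1681/4441, -18535/13323, -31/4441, 8249/13323; SSR = 34940/13323.

SSR = 2.6225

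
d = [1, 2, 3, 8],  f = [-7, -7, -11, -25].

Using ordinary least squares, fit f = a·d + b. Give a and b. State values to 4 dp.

a = -2.7241, b = -2.9655

Setting ∂/∂a … = 0 gives: 78·a + 14·b = -254;  14·a + 4·b = -50.
(Σd·d = 78, Σd = 14, Σ1 = 4, Σd·f = -254, Σf = -50.)
Eliminating b: 4·(row 1) − 14·(row 2) gives 116·a = 4·(-254) − 14·(-50) = -316, so a = -79/29.
Then b = ((-50) − 14·(-79/29))/4 = -86/29.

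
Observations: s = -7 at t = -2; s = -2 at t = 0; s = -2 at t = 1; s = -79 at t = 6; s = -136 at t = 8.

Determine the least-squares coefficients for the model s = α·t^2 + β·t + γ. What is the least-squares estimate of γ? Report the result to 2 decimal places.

Setting ∂/∂α … = 0 gives: 5409·α + 721·β + 105·γ = -11578;  721·α + 105·β + 13·γ = -1550;  105·α + 13·β + 5·γ = -226.
(Σt^2·t^2 = 5409, Σt^2·t = 721, Σt^2 = 105, Σt·t = 105, Σt = 13, Σ1 = 5, Σt^2·s = -11578, Σt·s = -1550, Σs = -226.)
Inverting the 3×3 Gram matrix, [α, β, γ]ᵀ = [-17276/8569, -7123/8569, -6003/8569]ᵀ.

γ = -0.70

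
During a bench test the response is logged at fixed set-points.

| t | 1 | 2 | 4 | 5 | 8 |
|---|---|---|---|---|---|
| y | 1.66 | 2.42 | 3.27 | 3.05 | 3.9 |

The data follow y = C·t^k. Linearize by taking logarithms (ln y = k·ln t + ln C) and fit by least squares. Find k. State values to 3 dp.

k = 0.395

Linearized form: ln y = k·ln t + ln C. From the 5 transformed points,
Σln t = 5.7683, Σ(ln t)² = 9.3166, Σln y = 5.0515, Σln t·ln y = 6.8799.
Normal system: [[9.3166, 5.7683]; [5.7683, 5]]·[k, ln C]ᵀ = [6.8799, 5.0515]ᵀ.
Solving (det = 13.3096): k = 0.39526, ln C = 0.55431.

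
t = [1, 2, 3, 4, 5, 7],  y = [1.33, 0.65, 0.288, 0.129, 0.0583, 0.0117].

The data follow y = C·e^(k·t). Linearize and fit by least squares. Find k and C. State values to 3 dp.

With ln yᵢ as the transformed response and tᵢ as the regressor:
Σt = 22.0000, Σ(t)² = 104.0000, Σln y = -10.7287, Σt·ln y = -57.8505.
Equations: 104.0000·k + 22.0000·ln C = -57.8505;  22.0000·k + 6·ln C = -10.7287.
Slope k = (n·Σt·ln y − Σt·Σln y)/(n·Σ(t)² − (Σt)²) = (6·-57.8505 − 22.0000·-10.7287)/140.0000 = -0.79337; ln C = (Σln y − k·Σt)/n = 1.12093, so C = exp(1.12093) = 3.06769.

k = -0.793, C = 3.068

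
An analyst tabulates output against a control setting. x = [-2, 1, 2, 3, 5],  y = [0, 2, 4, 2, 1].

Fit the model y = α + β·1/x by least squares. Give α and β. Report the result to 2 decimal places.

α = 1.25, β = 1.78

From the data, Σ1 = 5, Σ1/x = 23/15, Σ1/x·1/x = 743/450.
Right-hand side: Σy = 9, Σ1/x·y = 73/15.
So MᵀM·[α, β]ᵀ = Mᵀy: [[5, 23/15]; [23/15, 743/450]]·[α, β]ᵀ = [9, 73/15]ᵀ.
Eliminating β: (743/450)·(row 1) − (23/15)·(row 2) gives (2657/450)·α = (743/450)·9 − (23/15)·(73/15) = 3329/450, so α = 3329/2657.
Then β = ((73/15) − (23/15)·(3329/2657))/(743/450) = 4740/2657.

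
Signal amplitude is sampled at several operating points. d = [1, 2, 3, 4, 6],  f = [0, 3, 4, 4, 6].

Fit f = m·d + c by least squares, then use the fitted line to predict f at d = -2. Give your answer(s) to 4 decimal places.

f̂ = -2.0811

Entries of AᵀA: Σd·d = 66, Σd = 16, Σ1 = 5.
Moment sums: Σd·f = 70, Σf = 17.
AᵀA·[m, c]ᵀ = Aᵀf becomes [[66, 16]; [16, 5]]·[m, c]ᵀ = [70, 17]ᵀ.
Determinant 66·5 − 16² = 74.
m = (70·5 − 16·17)/74 = 39/37; c = (66·17 − 16·70)/74 = 1/37.
At d = -2: f̂ = (39/37)·(-2) + (1/37)·(1) = -77/37.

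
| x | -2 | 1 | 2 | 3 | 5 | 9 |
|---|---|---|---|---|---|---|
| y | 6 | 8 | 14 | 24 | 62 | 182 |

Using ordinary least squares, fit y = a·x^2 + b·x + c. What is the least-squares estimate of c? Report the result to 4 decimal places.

Sums needed: Σx^2·x^2 = 7300, Σx^2·x = 882, Σx^2 = 124, Σx·x = 124, Σx = 18, Σ1 = 6.
For Aᵀy: Σx^2·y = 16596, Σx·y = 2044, Σy = 296.
AᵀA·[a, b, c]ᵀ = Aᵀy becomes [[7300, 882, 124]; [882, 124, 18]; [124, 18, 6]]·[a, b, c]ᵀ = [16596, 2044, 296]ᵀ.
Inverting the 3×3 Gram matrix, [a, b, c]ᵀ = [21592/10727, 5834/3155, 117286/53635]ᵀ.

c = 2.1867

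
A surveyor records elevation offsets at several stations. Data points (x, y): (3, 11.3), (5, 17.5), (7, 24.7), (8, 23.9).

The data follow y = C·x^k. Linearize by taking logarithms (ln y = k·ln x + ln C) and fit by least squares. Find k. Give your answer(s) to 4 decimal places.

k = 0.8194

With ln yᵢ as the transformed response and ln xᵢ as the regressor:
Σln x = 6.7334, Σ(ln x)² = 11.9079, Σln y = 11.6677, Σln x·ln y = 20.1105.
Equations: 11.9079·k + 6.7334·ln C = 20.1105;  6.7334·k + 4·ln C = 11.6677.
Δ = 11.9079·4 − (6.7334)² = 2.2928; k = (20.1105·4 − 6.7334·11.6677)/2.2928 = 0.81941, ln C = (11.9079·11.6677 − 6.7334·20.1105)/2.2928 = 1.53756.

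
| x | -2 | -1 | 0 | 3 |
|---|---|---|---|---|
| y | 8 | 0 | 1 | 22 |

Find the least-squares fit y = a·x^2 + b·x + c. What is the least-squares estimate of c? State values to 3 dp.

c = 0.006

Compute the Gram sums: Σx^2·x^2 = 98, Σx^2·x = 18, Σx^2 = 14, Σx·x = 14, Σx = 0, Σ1 = 4.
Right-hand side: Σx^2·y = 230, Σx·y = 50, Σy = 31.
So AᵀA·[a, b, c]ᵀ = Aᵀy: [[98, 18, 14]; [18, 14, 0]; [14, 0, 4]]·[a, b, c]ᵀ = [230, 50, 31]ᵀ.
Solving the 3×3 system (Gaussian elimination) gives a = 801/362, b = 263/362, c = 1/181.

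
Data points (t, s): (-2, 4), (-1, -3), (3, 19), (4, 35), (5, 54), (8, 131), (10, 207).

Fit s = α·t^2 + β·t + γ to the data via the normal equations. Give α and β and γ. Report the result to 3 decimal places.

Entries of XᵀX: Σt^2·t^2 = 15075, Σt^2·t = 1719, Σt^2 = 219, Σt·t = 219, Σt = 27, Σ1 = 7.
For Xᵀs: Σt^2·s = 31178, Σt·s = 3580, Σs = 447.
Solving the 3×3 system (Gaussian elimination) gives α = 205463/105084, β = 44657/35028, γ = -39073/17514.

α = 1.955, β = 1.275, γ = -2.231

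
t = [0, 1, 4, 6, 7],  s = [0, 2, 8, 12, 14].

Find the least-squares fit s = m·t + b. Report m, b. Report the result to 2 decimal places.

m = 2.00, b = 0.00

Forming XᵀX = [[102, 18]; [18, 5]] and Xᵀs = [204, 36]ᵀ gives XᵀX·[m, b]ᵀ = Xᵀs.
Δ = 102·5 − 18² = 186.
m = (204·5 − 18·36)/186 = 2; b = (102·36 − 18·204)/186 = 0.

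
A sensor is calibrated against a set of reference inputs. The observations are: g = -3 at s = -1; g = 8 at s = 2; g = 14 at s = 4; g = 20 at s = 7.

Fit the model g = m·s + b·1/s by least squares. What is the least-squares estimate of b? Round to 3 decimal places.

b = 0.970

Normal-equation sums: Σs·s = 70, Σs·1/s = 4, Σ1/s·1/s = 1045/784.
For Mᵀg: Σs·g = 215, Σ1/s·g = 187/14.
So MᵀM·[m, b]ᵀ = Mᵀg: [[70, 4]; [4, 1045/784]]·[m, b]ᵀ = [215, 187/14]ᵀ.
Δ = 70·(1045/784) − 4² = 4329/56.
m = (215·(1045/784) − 4·(187/14))/(4329/56) = 60929/20202; b = (70·(187/14) − 4·215)/(4329/56) = 1400/1443.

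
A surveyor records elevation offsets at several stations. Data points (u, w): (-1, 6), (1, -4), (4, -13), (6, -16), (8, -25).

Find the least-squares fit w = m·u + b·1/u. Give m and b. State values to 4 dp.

From the data, Σu·u = 118, Σu·1/u = 5, Σ1/u·1/u = 1213/576.
Right-hand side: Σu·w = -358, Σ1/u·w = -457/24.
Δ = 118·(1213/576) − 5² = 64367/288.
m = ((-358)·(1213/576) − 5·(-457/24))/(64367/288) = -189707/64367; b = (118·(-457/24) − 5·(-358))/(64367/288) = -131592/64367.

m = -2.9473, b = -2.0444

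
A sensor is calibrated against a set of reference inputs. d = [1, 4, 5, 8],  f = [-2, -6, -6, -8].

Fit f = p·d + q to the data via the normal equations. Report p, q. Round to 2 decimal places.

Sums needed: Σd·d = 106, Σd = 18, Σ1 = 4.
Moment sums: Σd·f = -120, Σf = -22.
XᵀX·[p, q]ᵀ = Xᵀf becomes [[106, 18]; [18, 4]]·[p, q]ᵀ = [-120, -22]ᵀ.
Δ = 106·4 − 18² = 100.
p = ((-120)·4 − 18·(-22))/100 = -21/25; q = (106·(-22) − 18·(-120))/100 = -43/25.

p = -0.84, q = -1.72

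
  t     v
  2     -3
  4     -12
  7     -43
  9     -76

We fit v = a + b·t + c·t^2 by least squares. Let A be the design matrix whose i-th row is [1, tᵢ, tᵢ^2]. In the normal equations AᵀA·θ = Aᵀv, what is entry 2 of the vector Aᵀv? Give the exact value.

Entry 2 ↔ basis t, so (Aᵀv)_{2} = Σᵢ (t)·vᵢ = (2)·(-3) + (4)·(-12) + (7)·(-43) + (9)·(-76) = -1039.

-1039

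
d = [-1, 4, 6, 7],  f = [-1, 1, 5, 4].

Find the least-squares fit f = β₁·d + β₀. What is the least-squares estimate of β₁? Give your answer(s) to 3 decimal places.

Normal-equation sums: Σd·d = 102, Σd = 16, Σ1 = 4.
For Aᵀf: Σd·f = 63, Σf = 9.
Normal equations: [[102, 16]; [16, 4]]·[β₁, β₀]ᵀ = [63, 9]ᵀ.
Δ = 102·4 − 16² = 152.
β₁ = (63·4 − 16·9)/152 = 27/38; β₀ = (102·9 − 16·63)/152 = -45/76.

β₁ = 0.711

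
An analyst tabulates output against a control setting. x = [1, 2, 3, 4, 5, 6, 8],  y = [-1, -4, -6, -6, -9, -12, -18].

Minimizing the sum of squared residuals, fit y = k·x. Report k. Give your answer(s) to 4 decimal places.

k = -2.0129

Sums needed: Σx·x = 155.
For Aᵀy: Σx·y = -312.
AᵀA·[k]ᵀ = Aᵀy becomes [[155]]·[k]ᵀ = [-312]ᵀ.
Hence k = -312 / 155 ≈ -2.0129.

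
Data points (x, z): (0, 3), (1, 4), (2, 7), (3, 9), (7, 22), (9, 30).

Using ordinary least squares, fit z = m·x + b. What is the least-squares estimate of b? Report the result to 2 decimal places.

The normal equations are: 144·m + 22·b = 469;  22·m + 6·b = 75.
Δ = 144·6 − 22² = 380.
m = (469·6 − 22·75)/380 = 291/95; b = (144·75 − 22·469)/380 = 241/190.

b = 1.27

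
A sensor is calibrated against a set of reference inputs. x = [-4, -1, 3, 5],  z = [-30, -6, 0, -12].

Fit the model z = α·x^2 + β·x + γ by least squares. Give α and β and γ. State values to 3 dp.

AᵀA·[α, β, γ]ᵀ = Aᵀz reads: 963·α + 87·β + 51·γ = -786;  87·α + 51·β + 3·γ = 66;  51·α + 3·β + 4·γ = -48.
(Σx^2·x^2 = 963, Σx^2·x = 87, Σx^2 = 51, Σx·x = 51, Σx = 3, Σ1 = 4, Σx^2·z = -786, Σx·z = 66, Σz = -48.)
Inverting the 3×3 Gram matrix, [α, β, γ]ᵀ = [-23/22, 4487/1430, -732/715]ᵀ.

α = -1.045, β = 3.138, γ = -1.024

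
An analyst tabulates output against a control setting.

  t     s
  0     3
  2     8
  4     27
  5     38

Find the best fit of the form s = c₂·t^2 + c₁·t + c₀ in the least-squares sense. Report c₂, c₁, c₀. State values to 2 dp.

c₂ = 1.39, c₁ = 0.21, c₀ = 2.77

From the data, Σt^2·t^2 = 897, Σt^2·t = 197, Σt^2 = 45, Σt·t = 45, Σt = 11, Σ1 = 4.
Right-hand side: Σt^2·s = 1414, Σt·s = 314, Σs = 76.
Row-reducing yields c₂ = 277/199, c₁ = 41/199, c₀ = 552/199.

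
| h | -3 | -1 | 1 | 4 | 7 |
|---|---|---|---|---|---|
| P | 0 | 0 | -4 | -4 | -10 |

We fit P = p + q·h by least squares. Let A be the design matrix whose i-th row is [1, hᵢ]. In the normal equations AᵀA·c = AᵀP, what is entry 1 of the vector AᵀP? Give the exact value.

Entry 1 ↔ basis 1, so (AᵀP)_{1} = Σᵢ Pᵢ = (1)·(0) + (1)·(0) + (1)·(-4) + (1)·(-4) + (1)·(-10) = -18.

-18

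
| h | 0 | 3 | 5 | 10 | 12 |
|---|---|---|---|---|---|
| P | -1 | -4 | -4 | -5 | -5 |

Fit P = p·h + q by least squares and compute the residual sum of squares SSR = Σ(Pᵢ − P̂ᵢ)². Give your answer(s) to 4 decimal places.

Forming XᵀX = [[278, 30]; [30, 5]] and XᵀP = [-142, -19]ᵀ gives XᵀX·[p, q]ᵀ = XᵀP.
Determinant 278·5 − 30² = 490.
p = ((-142)·5 − 30·(-19))/490 = -2/7; q = (278·(-19) − 30·(-142))/490 = -73/35.
Residuals: 38/35, -37/35, -17/35, -2/35, 18/35; SSR = 14/5.

SSR = 2.8000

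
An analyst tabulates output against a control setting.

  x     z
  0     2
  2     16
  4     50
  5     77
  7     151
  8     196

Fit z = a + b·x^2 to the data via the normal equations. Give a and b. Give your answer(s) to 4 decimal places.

a = 2.3810, b = 3.0235

Forming AᵀA = [[6, 158]; [158, 7394]] and Aᵀz = [492, 22732]ᵀ gives AᵀA·[a, b]ᵀ = Aᵀz.
Determinant 6·7394 − 158² = 19400.
a = (492·7394 − 158·22732)/19400 = 5774/2425; b = (6·22732 − 158·492)/19400 = 7332/2425.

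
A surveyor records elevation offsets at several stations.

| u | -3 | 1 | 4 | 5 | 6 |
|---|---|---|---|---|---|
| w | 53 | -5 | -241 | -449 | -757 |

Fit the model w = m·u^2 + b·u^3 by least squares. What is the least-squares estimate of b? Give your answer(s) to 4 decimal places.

Setting ∂/∂m … = 0 gives: 2259·m + 11683·b = -41861;  11683·m + 67107·b = -236497.
Δ = 2259·67107 − 11683² = 15102224.
m = ((-41861)·67107 − 11683·(-236497))/15102224 = -11542919/3775556; b = (2259·(-236497) − 11683·(-41861))/15102224 = -11296165/3775556.

b = -2.9919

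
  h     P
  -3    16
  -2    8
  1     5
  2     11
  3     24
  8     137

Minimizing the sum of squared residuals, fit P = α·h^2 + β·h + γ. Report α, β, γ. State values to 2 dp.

α = 1.97, β = 1.13, γ = 1.92

The normal system XᵀX·[α, β, γ]ᵀ = XᵀP is [[4291, 513, 91]; [513, 91, 9]; [91, 9, 6]]·[α, β, γ]ᵀ = [9209, 1131, 201]ᵀ.
Inverting the 3×3 Gram matrix, [α, β, γ]ᵀ = [123849/62878, 71331/62878, 60520/31439]ᵀ.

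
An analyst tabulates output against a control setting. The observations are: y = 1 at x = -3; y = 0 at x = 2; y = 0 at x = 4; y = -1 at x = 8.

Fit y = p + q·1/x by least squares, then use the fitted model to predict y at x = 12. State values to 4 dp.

Compute the Gram sums: Σ1 = 4, Σ1/x = 13/24, Σ1/x·1/x = 253/576.
For Aᵀy: Σy = 0, Σ1/x·y = -11/24.
So AᵀA·[p, q]ᵀ = Aᵀy: [[4, 13/24]; [13/24, 253/576]]·[p, q]ᵀ = [0, -11/24]ᵀ.
Determinant 4·(253/576) − (13/24)² = 281/192.
p = (0·(253/576) − (13/24)·(-11/24))/(281/192) = 143/843; q = (4·(-11/24) − (13/24)·0)/(281/192) = -352/281.
At x = 12: ŷ = (143/843)·(1) + (-352/281)·(1/12) = 55/843.

ŷ = 0.0652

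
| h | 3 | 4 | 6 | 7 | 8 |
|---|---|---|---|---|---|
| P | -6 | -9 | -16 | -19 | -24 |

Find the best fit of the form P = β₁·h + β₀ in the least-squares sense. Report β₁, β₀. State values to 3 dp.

AᵀA·[β₁, β₀]ᵀ = AᵀP reads: 174·β₁ + 28·β₀ = -475;  28·β₁ + 5·β₀ = -74.
Eliminating β₀: 5·(row 1) − 28·(row 2) gives 86·β₁ = 5·(-475) − 28·(-74) = -303, so β₁ = -303/86.
Then β₀ = ((-74) − 28·(-303/86))/5 = 212/43.

β₁ = -3.523, β₀ = 4.930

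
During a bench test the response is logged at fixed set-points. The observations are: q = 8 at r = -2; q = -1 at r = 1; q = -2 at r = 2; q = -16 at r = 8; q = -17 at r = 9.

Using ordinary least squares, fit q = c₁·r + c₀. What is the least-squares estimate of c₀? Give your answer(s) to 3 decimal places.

c₀ = 2.520

From the data, Σr·r = 154, Σr = 18, Σ1 = 5.
For Aᵀq: Σr·q = -302, Σq = -28.
Normal equations: [[154, 18]; [18, 5]]·[c₁, c₀]ᵀ = [-302, -28]ᵀ.
Δ = 154·5 − 18² = 446.
c₁ = ((-302)·5 − 18·(-28))/446 = -503/223; c₀ = (154·(-28) − 18·(-302))/446 = 562/223.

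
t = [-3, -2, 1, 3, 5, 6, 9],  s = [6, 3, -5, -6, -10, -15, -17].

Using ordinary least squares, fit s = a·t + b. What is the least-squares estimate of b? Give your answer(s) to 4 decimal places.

Compute the Gram sums: Σt·t = 165, Σt = 19, Σ1 = 7.
And Σt·s = -340, Σs = -44.
So XᵀX·[a, b]ᵀ = Xᵀs: [[165, 19]; [19, 7]]·[a, b]ᵀ = [-340, -44]ᵀ.
Eliminating b: 7·(row 1) − 19·(row 2) gives 794·a = 7·(-340) − 19·(-44) = -1544, so a = -772/397.
Then b = ((-44) − 19·(-772/397))/7 = -400/397.

b = -1.0076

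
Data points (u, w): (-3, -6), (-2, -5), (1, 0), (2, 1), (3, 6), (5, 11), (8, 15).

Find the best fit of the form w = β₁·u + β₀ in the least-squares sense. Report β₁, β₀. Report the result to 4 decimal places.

The normal system XᵀX·[β₁, β₀]ᵀ = Xᵀw is [[116, 14]; [14, 7]]·[β₁, β₀]ᵀ = [223, 22]ᵀ.
det = 116·7 − 14² = 616.
β₁ = (223·7 − 14·22)/616 = 179/88; β₀ = (116·22 − 14·223)/616 = -285/308.

β₁ = 2.0341, β₀ = -0.9253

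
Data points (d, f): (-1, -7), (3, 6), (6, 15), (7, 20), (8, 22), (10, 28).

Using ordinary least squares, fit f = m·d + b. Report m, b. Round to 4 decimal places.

m = 3.2129, b = -3.6710

The normal equations are: 259·m + 33·b = 711;  33·m + 6·b = 84.
(Σd·d = 259, Σd = 33, Σ1 = 6, Σd·f = 711, Σf = 84.)
Δ = 259·6 − 33² = 465.
m = (711·6 − 33·84)/465 = 498/155; b = (259·84 − 33·711)/465 = -569/155.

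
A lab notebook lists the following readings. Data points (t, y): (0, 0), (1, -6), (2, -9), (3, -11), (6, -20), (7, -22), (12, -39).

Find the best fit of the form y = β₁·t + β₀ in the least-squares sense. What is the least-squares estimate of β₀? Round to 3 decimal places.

Normal-equation sums: Σt·t = 243, Σt = 31, Σ1 = 7.
And Σt·y = -799, Σy = -107.
Normal equations: [[243, 31]; [31, 7]]·[β₁, β₀]ᵀ = [-799, -107]ᵀ.
Eliminating β₀: 7·(row 1) − 31·(row 2) gives 740·β₁ = 7·(-799) − 31·(-107) = -2276, so β₁ = -569/185.
Then β₀ = ((-107) − 31·(-569/185))/7 = -308/185.

β₀ = -1.665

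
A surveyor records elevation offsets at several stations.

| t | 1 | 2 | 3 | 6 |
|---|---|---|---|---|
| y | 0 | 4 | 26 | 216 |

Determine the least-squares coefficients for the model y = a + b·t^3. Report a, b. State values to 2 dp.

a = -2.13, b = 1.01

With design matrix A, AᵀA = [[4, 252]; [252, 47450]] and Aᵀy = [246, 47390]ᵀ.
Eliminating b: 47450·(row 1) − 252·(row 2) gives 126296·a = 47450·246 − 252·47390 = -269580, so a = -67395/31574.
Then b = (47390 − 252·(-67395/31574))/47450 = 15946/15787.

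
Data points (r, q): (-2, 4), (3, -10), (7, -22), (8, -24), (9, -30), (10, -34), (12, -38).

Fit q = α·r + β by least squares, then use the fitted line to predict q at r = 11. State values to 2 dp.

Sums needed: Σr·r = 451, Σr = 47, Σ1 = 7.
Moment sums: Σr·q = -1450, Σq = -154.
Eliminating β: 7·(row 1) − 47·(row 2) gives 948·α = 7·(-1450) − 47·(-154) = -2912, so α = -728/237.
Then β = ((-154) − 47·(-728/237))/7 = -326/237.
At r = 11: q̂ = (-728/237)·(11) + (-326/237)·(1) = -2778/79.

q̂ = -35.16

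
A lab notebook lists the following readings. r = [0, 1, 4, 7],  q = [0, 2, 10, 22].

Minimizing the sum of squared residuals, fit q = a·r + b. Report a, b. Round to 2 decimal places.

a = 3.13, b = -0.90

Entries of XᵀX: Σr·r = 66, Σr = 12, Σ1 = 4.
Right-hand side: Σr·q = 196, Σq = 34.
Normal equations: [[66, 12]; [12, 4]]·[a, b]ᵀ = [196, 34]ᵀ.
Eliminating b: 4·(row 1) − 12·(row 2) gives 120·a = 4·196 − 12·34 = 376, so a = 47/15.
Then b = (34 − 12·(47/15))/4 = -9/10.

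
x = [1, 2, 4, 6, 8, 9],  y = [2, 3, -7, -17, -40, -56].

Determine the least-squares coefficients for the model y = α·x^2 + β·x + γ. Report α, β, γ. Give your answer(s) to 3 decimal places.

α = -0.996, β = 2.821, γ = 0.246

The normal system AᵀA·[α, β, γ]ᵀ = Aᵀy is [[12226, 1530, 202]; [1530, 202, 30]; [202, 30, 6]]·[α, β, γ]ᵀ = [-7806, -946, -115]ᵀ.
Solving the 3×3 system (Gaussian elimination) gives α = -673/676, β = 1907/676, γ = 83/338.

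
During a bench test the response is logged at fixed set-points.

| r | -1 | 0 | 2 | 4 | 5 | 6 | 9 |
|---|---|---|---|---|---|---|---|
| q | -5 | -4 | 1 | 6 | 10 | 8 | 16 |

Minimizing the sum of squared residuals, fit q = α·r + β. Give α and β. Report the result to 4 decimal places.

α = 2.1531, β = -3.1182

Sums needed: Σr·r = 163, Σr = 25, Σ1 = 7.
For Aᵀq: Σr·q = 273, Σq = 32.
AᵀA·[α, β]ᵀ = Aᵀq becomes [[163, 25]; [25, 7]]·[α, β]ᵀ = [273, 32]ᵀ.
Δ = 163·7 − 25² = 516.
α = (273·7 − 25·32)/516 = 1111/516; β = (163·32 − 25·273)/516 = -1609/516.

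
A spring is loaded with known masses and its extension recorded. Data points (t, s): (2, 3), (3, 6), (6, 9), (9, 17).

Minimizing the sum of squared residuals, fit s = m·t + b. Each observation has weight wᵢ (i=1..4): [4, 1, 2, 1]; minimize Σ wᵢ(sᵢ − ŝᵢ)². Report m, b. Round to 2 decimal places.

Entries of XᵀWX: Σwᵢ·t·t = 178, Σwᵢ·t = 32, Σwᵢ·1 = 8.
Moment sums: Σwᵢ·t·s = 303, Σwᵢ·s = 53.
Normal equations: [[178, 32]; [32, 8]]·[m, b]ᵀ = [303, 53]ᵀ.
Δ = 178·8 − 32² = 400.
m = (303·8 − 32·53)/400 = 91/50; b = (178·53 − 32·303)/400 = -131/200.

m = 1.82, b = -0.66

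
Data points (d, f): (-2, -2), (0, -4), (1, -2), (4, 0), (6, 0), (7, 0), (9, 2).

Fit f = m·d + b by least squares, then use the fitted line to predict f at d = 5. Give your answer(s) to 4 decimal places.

The normal system AᵀA·[m, b]ᵀ = Aᵀf is [[187, 25]; [25, 7]]·[m, b]ᵀ = [20, -6]ᵀ.
det = 187·7 − 25² = 684.
m = (20·7 − 25·(-6))/684 = 145/342; b = (187·(-6) − 25·20)/684 = -811/342.
At d = 5: f̂ = (145/342)·(5) + (-811/342)·(1) = -43/171.

f̂ = -0.2515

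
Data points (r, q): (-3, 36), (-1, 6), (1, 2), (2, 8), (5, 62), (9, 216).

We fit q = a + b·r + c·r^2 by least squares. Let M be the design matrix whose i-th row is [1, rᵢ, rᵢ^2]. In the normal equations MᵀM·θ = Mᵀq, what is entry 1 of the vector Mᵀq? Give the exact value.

Entry 1 ↔ basis 1, so (Mᵀq)_{1} = Σᵢ qᵢ = (1)·(36) + (1)·(6) + (1)·(2) + (1)·(8) + (1)·(62) + (1)·(216) = 330.

330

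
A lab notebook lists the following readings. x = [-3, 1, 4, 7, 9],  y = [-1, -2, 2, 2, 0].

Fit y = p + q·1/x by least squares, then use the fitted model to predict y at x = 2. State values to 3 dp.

ŷ = -0.118

The normal equations are: 5·p + (295/252)·q = 1;  (295/252)·p + (76609/63504)·q = -37/42.
(Σ1 = 5, Σ1/x = 295/252, Σ1/x·1/x = 76609/63504, Σy = 1, Σ1/x·y = -37/42.)
det = 5·(76609/63504) − (295/252)² = 74005/15876.
p = (1·(76609/63504) − (295/252)·(-37/42))/(74005/15876) = 142099/296020; q = (5·(-37/42) − (295/252)·1)/(74005/15876) = -17703/14801.
At x = 2: ŷ = (142099/296020)·(1) + (-17703/14801)·(1/2) = -34931/296020.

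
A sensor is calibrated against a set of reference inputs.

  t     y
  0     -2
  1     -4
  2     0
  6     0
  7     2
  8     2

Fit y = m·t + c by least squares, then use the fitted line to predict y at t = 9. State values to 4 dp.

ŷ = 2.5977

With design matrix X, XᵀX = [[154, 24]; [24, 6]] and Xᵀy = [26, -2]ᵀ.
Eliminating c: 6·(row 1) − 24·(row 2) gives 348·m = 6·26 − 24·(-2) = 204, so m = 17/29.
Then c = ((-2) − 24·(17/29))/6 = -233/87.
At t = 9: ŷ = (17/29)·(9) + (-233/87)·(1) = 226/87.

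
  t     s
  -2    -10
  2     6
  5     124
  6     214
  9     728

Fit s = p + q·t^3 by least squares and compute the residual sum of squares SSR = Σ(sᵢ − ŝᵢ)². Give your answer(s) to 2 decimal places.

The normal system XᵀX·[p, q]ᵀ = Xᵀs is [[5, 1070]; [1070, 593850]]·[p, q]ᵀ = [1062, 592564]ᵀ.
Eliminating q: 593850·(row 1) − 1070·(row 2) gives 1824350·p = 593850·1062 − 1070·592564 = -3374780, so p = -3154/1705.
Then q = (592564 − 1070·(-3154/1705))/593850 = 182648/182435.
Residuals: -25688/182435, -29096/182435, 128418/182435, -14680/36487, -234/182435; SSR = 128184/182435.

SSR = 0.70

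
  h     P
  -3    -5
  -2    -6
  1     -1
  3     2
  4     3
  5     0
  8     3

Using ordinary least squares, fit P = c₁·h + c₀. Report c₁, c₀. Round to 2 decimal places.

c₁ = 0.84, c₀ = -2.50

Entries of XᵀX: Σh·h = 128, Σh = 16, Σ1 = 7.
Right-hand side: Σh·P = 68, ΣP = -4.
XᵀX·[c₁, c₀]ᵀ = XᵀP becomes [[128, 16]; [16, 7]]·[c₁, c₀]ᵀ = [68, -4]ᵀ.
Eliminating c₀: 7·(row 1) − 16·(row 2) gives 640·c₁ = 7·68 − 16·(-4) = 540, so c₁ = 27/32.
Then c₀ = ((-4) − 16·(27/32))/7 = -5/2.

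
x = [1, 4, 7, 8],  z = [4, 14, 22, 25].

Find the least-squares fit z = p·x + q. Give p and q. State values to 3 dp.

From the data, Σx·x = 130, Σx = 20, Σ1 = 4.
And Σx·z = 414, Σz = 65.
So MᵀM·[p, q]ᵀ = Mᵀz: [[130, 20]; [20, 4]]·[p, q]ᵀ = [414, 65]ᵀ.
Δ = 130·4 − 20² = 120.
p = (414·4 − 20·65)/120 = 89/30; q = (130·65 − 20·414)/120 = 17/12.

p = 2.967, q = 1.417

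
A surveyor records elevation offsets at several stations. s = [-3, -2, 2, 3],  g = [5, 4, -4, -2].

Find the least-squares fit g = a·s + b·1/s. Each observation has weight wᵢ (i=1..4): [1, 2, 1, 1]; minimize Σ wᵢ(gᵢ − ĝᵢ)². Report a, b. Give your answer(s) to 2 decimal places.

a = -0.50, b = -6.00

The normal system MᵀWM·[a, b]ᵀ = MᵀWg is [[30, 5]; [5, 35/36]]·[a, b]ᵀ = [-45, -25/3]ᵀ.
Δ = 30·(35/36) − 5² = 25/6.
a = ((-45)·(35/36) − 5·(-25/3))/(25/6) = -1/2; b = (30·(-25/3) − 5·(-45))/(25/6) = -6.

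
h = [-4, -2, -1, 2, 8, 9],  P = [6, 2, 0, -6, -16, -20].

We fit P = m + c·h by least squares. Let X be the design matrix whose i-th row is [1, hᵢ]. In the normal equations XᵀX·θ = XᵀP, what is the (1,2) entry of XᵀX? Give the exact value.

Row 1 ↔ basis 1, column 2 ↔ basis h, so (XᵀX)_{1,2} = Σᵢ h = (1)·(-4) + (1)·(-2) + (1)·(-1) + (1)·(2) + (1)·(8) + (1)·(9) = 12.

12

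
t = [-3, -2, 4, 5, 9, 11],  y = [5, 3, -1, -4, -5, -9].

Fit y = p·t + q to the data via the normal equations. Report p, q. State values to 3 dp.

p = -0.906, q = 1.792

Entries of MᵀM: Σt·t = 256, Σt = 24, Σ1 = 6.
And Σt·y = -189, Σy = -11.
So MᵀM·[p, q]ᵀ = Mᵀy: [[256, 24]; [24, 6]]·[p, q]ᵀ = [-189, -11]ᵀ.
Eliminating q: 6·(row 1) − 24·(row 2) gives 960·p = 6·(-189) − 24·(-11) = -870, so p = -29/32.
Then q = ((-11) − 24·(-29/32))/6 = 43/24.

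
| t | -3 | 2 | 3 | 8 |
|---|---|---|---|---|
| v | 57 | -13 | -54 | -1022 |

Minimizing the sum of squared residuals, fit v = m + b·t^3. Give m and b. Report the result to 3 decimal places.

Setting ∂/∂m … = 0 gives: 4·m + 520·b = -1032;  520·m + 263666·b = -526365.
(Σ1 = 4, Σt^3 = 520, Σt^3·t^3 = 263666, Σv = -1032, Σt^3·v = -526365.)
Determinant 4·263666 − 520² = 784264.
m = ((-1032)·263666 − 520·(-526365))/784264 = 15447/7541; b = (4·(-526365) − 520·(-1032))/784264 = -392205/196066.

m = 2.048, b = -2.000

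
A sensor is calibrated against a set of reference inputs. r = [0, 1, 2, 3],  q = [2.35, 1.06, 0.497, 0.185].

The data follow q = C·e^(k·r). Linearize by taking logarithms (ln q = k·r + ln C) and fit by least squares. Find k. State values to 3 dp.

k = -0.838

Linearized form: ln q = k·r + ln C. From the 4 transformed points,
Over the data: Σr = 6.0000, Σ(r)² = 14.0000, Σln q = -1.4739, Σr·ln q = -6.4023.
Normal system: [[14.0000, 6.0000]; [6.0000, 4]]·[k, ln C]ᵀ = [-6.4023, -1.4739]ᵀ.
Solving (det = 20.0000): k = -0.83829, ln C = 0.88896.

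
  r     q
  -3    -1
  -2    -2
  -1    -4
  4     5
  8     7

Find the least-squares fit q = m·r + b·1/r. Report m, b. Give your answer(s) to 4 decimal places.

m = 0.7972, b = 2.4126

The normal equations are: 94·m + 5·b = 87;  5·m + (829/576)·b = 179/24.
(Σr·r = 94, Σr·1/r = 5, Σ1/r·1/r = 829/576, Σr·q = 87, Σ1/r·q = 179/24.)
Eliminating b: (829/576)·(row 1) − 5·(row 2) gives (31763/288)·m = (829/576)·87 − 5·(179/24) = 5627/64, so m = 50643/63526.
Then b = ((179/24) − 5·(50643/63526))/(829/576) = 76632/31763.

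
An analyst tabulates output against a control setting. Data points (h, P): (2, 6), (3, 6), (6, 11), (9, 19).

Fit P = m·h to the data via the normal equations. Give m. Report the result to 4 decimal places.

m = 2.0538

Compute the Gram sums: Σh·h = 130.
Moment sums: Σh·P = 267.
m = 267/130 = 2.05385.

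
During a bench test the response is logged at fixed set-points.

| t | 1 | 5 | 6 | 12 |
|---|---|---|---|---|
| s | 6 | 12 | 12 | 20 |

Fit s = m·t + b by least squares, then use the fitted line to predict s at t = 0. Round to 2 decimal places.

Setting ∂/∂m … = 0 gives: 206·m + 24·b = 378;  24·m + 4·b = 50.
Eliminating b: 4·(row 1) − 24·(row 2) gives 248·m = 4·378 − 24·50 = 312, so m = 39/31.
Then b = (50 − 24·(39/31))/4 = 307/62.
At t = 0: ŝ = (39/31)·(0) + (307/62)·(1) = 307/62.

ŝ = 4.95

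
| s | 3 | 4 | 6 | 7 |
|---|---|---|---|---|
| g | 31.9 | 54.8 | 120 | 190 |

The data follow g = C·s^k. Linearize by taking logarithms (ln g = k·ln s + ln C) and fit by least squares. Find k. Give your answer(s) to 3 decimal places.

k = 2.059

Let Y = ln g. Fitting Y = k·ln s + ln C by least squares:
XᵀX = [[10.1257, 6.2226]; [6.2226, 4]], rhs = [28.1426, 17.5008]ᵀ  (here Σln s = 6.2226, Σ(ln s)² = 10.1257, Σln g = 17.5008, Σln s·ln g = 28.1426).
Solving (det = 1.7825): k = 2.05916, ln C = 1.17189.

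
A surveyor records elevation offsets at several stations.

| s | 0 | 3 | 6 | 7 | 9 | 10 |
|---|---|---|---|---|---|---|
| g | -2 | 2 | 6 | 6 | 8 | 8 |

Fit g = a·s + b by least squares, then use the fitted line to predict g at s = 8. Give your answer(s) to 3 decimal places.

ĝ = 6.889

Entries of XᵀX: Σs·s = 275, Σs = 35, Σ1 = 6.
And Σs·g = 236, Σg = 28.
Normal equations: [[275, 35]; [35, 6]]·[a, b]ᵀ = [236, 28]ᵀ.
Δ = 275·6 − 35² = 425.
a = (236·6 − 35·28)/425 = 436/425; b = (275·28 − 35·236)/425 = -112/85.
At s = 8: ĝ = (436/425)·(8) + (-112/85)·(1) = 2928/425.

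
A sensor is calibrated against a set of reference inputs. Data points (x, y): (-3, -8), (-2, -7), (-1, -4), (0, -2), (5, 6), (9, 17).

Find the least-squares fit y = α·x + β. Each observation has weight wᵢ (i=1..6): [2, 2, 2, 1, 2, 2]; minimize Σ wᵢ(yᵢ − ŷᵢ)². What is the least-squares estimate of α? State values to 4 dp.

Compute the Gram sums: Σwᵢ·x·x = 240, Σwᵢ·x = 16, Σwᵢ·1 = 11.
And Σwᵢ·x·y = 450, Σwᵢ·y = 6.
So MᵀWM·[α, β]ᵀ = MᵀWy: [[240, 16]; [16, 11]]·[α, β]ᵀ = [450, 6]ᵀ.
det = 240·11 − 16² = 2384.
α = (450·11 − 16·6)/2384 = 2427/1192; β = (240·6 − 16·450)/2384 = -360/149.

α = 2.0361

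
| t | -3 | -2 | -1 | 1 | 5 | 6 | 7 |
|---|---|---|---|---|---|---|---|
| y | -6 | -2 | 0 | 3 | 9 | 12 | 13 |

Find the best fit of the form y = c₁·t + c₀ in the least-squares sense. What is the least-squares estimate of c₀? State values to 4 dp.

c₀ = 0.8442

Sums needed: Σt·t = 125, Σt = 13, Σ1 = 7.
For Aᵀy: Σt·y = 233, Σy = 29.
Normal equations: [[125, 13]; [13, 7]]·[c₁, c₀]ᵀ = [233, 29]ᵀ.
Eliminating c₀: 7·(row 1) − 13·(row 2) gives 706·c₁ = 7·233 − 13·29 = 1254, so c₁ = 627/353.
Then c₀ = (29 − 13·(627/353))/7 = 298/353.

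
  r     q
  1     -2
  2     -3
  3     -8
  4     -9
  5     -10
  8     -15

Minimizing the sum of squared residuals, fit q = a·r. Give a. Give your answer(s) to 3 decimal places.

Entries of AᵀA: Σr·r = 119.
Moment sums: Σr·q = -238.
AᵀA·[a]ᵀ = Aᵀq becomes [[119]]·[a]ᵀ = [-238]ᵀ.
a = (-238)/119 = -2.

a = -2.000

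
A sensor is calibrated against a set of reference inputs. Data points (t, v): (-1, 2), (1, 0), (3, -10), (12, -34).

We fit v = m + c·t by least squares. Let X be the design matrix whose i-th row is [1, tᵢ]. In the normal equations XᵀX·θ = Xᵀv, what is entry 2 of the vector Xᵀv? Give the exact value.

-440

Entry 2 ↔ basis t, so (Xᵀv)_{2} = Σᵢ (t)·vᵢ = (-1)·(2) + (1)·(0) + (3)·(-10) + (12)·(-34) = -440.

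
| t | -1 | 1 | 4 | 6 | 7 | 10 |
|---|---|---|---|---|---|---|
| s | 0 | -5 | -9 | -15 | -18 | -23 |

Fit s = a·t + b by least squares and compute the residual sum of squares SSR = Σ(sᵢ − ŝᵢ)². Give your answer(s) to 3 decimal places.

Normal-equation sums: Σt·t = 203, Σt = 27, Σ1 = 6.
And Σt·s = -487, Σs = -70.
det = 203·6 − 27² = 489.
a = ((-487)·6 − 27·(-70))/489 = -344/163; b = (203·(-70) − 27·(-487))/489 = -1061/489.
Residuals: 29/489, -352/489, 788/489, -82/489, -517/489, 134/489; SSR = 2122/489.

SSR = 4.339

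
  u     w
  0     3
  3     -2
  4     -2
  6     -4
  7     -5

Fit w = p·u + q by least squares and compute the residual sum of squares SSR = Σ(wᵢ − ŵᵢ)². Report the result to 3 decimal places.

SSR = 1.700

Forming MᵀM = [[110, 20]; [20, 5]] and Mᵀw = [-73, -10]ᵀ gives MᵀM·[p, q]ᵀ = Mᵀw.
Δ = 110·5 − 20² = 150.
p = ((-73)·5 − 20·(-10))/150 = -11/10; q = (110·(-10) − 20·(-73))/150 = 12/5.
Residuals: 3/5, -11/10, 0, 1/5, 3/10; SSR = 17/10.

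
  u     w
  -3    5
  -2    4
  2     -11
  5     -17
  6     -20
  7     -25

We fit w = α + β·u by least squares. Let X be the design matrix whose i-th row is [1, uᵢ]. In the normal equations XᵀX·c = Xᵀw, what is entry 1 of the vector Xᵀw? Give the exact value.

Entry 1 ↔ basis 1, so (Xᵀw)_{1} = Σᵢ wᵢ = (1)·(5) + (1)·(4) + (1)·(-11) + (1)·(-17) + (1)·(-20) + (1)·(-25) = -64.

-64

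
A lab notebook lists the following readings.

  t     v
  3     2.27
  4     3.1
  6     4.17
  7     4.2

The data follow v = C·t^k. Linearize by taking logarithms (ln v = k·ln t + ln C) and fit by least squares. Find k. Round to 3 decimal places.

With ln vᵢ as the transformed response and ln tᵢ as the regressor:
Σln t = 6.2226, Σ(ln t)² = 10.1257, Σln v = 4.8142, Σln t·ln v = 7.8201.
Normal system: [[10.1257, 6.2226]; [6.2226, 4]]·[k, ln C]ᵀ = [7.8201, 4.8142]ᵀ.
Solving (det = 1.7825): k = 0.74268, ln C = 0.04820.

k = 0.743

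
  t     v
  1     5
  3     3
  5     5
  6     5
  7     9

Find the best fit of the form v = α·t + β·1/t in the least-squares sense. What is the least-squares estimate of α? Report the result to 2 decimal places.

α = 0.95

Compute the Gram sums: Σt·t = 120, Σt·1/t = 5, Σ1/t·1/t = 52889/44100.
Right-hand side: Σt·v = 132, Σ1/t·v = 383/42.
Normal equations: [[120, 5]; [5, 52889/44100]]·[α, β]ᵀ = [132, 383/42]ᵀ.
det = 120·(52889/44100) − 5² = 87403/735.
α = (132·(52889/44100) − 5·(383/42))/(87403/735) = 828433/874030; β = (120·(383/42) − 5·132)/(87403/735) = 319200/87403.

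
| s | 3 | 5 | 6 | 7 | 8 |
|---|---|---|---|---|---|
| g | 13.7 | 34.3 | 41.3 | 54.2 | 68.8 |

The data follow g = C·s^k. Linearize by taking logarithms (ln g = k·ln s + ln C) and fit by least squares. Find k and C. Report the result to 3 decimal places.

With ln gᵢ as the transformed response and ln sᵢ as the regressor:
Σln s = 8.5252, Σ(ln s)² = 15.1183, Σln g = 18.0973, Σln s·ln g = 31.7999.
Equations: 15.1183·k + 8.5252·ln C = 31.7999;  8.5252·k + 5·ln C = 18.0973.
Solving (det = 2.9130): k = 1.61939, ln C = 0.85835, so C = exp(0.85835) = 2.35927.

k = 1.619, C = 2.359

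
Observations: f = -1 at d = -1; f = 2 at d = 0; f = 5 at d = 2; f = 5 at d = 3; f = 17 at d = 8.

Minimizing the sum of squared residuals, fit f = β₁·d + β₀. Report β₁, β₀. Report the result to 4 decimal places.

Forming MᵀM = [[78, 12]; [12, 5]] and Mᵀf = [162, 28]ᵀ gives MᵀM·[β₁, β₀]ᵀ = Mᵀf.
det = 78·5 − 12² = 246.
β₁ = (162·5 − 12·28)/246 = 79/41; β₀ = (78·28 − 12·162)/246 = 40/41.

β₁ = 1.9268, β₀ = 0.9756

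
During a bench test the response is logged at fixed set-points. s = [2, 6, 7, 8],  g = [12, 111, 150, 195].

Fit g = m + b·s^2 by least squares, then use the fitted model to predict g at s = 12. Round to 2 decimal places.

The normal equations are: 4·m + 153·b = 468;  153·m + 7809·b = 23874.
Δ = 4·7809 − 153² = 7827.
m = (468·7809 − 153·23874)/7827 = 630/2609; b = (4·23874 − 153·468)/7827 = 7964/2609.
At s = 12: ĝ = (630/2609)·(1) + (7964/2609)·(144) = 1147446/2609.

ĝ = 439.80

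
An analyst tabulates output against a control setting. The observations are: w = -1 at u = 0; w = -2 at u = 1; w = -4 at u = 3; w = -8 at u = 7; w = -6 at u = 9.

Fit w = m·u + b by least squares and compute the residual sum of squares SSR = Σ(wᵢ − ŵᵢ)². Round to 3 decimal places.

SSR = 6.133

Normal-equation sums: Σu·u = 140, Σu = 20, Σ1 = 5.
Moment sums: Σu·w = -124, Σw = -21.
So AᵀA·[m, b]ᵀ = Aᵀw: [[140, 20]; [20, 5]]·[m, b]ᵀ = [-124, -21]ᵀ.
Eliminating b: 5·(row 1) − 20·(row 2) gives 300·m = 5·(-124) − 20·(-21) = -200, so m = -2/3.
Then b = ((-21) − 20·(-2/3))/5 = -23/15.
Residuals: 8/15, 1/5, -7/15, -9/5, 23/15; SSR = 92/15.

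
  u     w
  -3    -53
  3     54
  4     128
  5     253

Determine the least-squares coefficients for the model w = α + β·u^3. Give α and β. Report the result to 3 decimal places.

α = 0.387, β = 2.013

Normal-equation sums: Σ1 = 4, Σu^3 = 189, Σu^3·u^3 = 21179.
Moment sums: Σw = 382, Σu^3·w = 42706.
So XᵀX·[α, β]ᵀ = Xᵀw: [[4, 189]; [189, 21179]]·[α, β]ᵀ = [382, 42706]ᵀ.
Δ = 4·21179 − 189² = 48995.
α = (382·21179 − 189·42706)/48995 = 18944/48995; β = (4·42706 − 189·382)/48995 = 98626/48995.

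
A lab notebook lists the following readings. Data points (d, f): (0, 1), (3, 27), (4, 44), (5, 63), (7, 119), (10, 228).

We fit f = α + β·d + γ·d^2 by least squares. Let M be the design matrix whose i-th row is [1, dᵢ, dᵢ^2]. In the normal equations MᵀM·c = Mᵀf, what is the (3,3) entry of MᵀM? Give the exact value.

Row 3 ↔ basis d^2, column 3 ↔ basis d^2, so (MᵀM)_{3,3} = Σᵢ (d^2)·(d^2) = (0)·(0) + (9)·(9) + (16)·(16) + (25)·(25) + (49)·(49) + (100)·(100) = 13363.

13363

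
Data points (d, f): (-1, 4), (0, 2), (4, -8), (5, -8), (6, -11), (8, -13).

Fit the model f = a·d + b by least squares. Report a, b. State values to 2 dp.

With design matrix X, XᵀX = [[142, 22]; [22, 6]] and Xᵀf = [-246, -34]ᵀ.
det = 142·6 − 22² = 368.
a = ((-246)·6 − 22·(-34))/368 = -91/46; b = (142·(-34) − 22·(-246))/368 = 73/46.

a = -1.98, b = 1.59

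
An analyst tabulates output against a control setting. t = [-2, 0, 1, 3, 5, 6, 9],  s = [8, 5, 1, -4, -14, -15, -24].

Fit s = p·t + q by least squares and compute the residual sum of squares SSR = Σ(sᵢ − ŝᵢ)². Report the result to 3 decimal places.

SSR = 12.817

With design matrix X, XᵀX = [[156, 22]; [22, 7]] and Xᵀs = [-403, -43]ᵀ.
Δ = 156·7 − 22² = 608.
p = ((-403)·7 − 22·(-43))/608 = -1875/608; q = (156·(-43) − 22·(-403))/608 = 1079/304.
Residuals: -261/152, 441/304, 325/608, 1035/608, -1295/608, -7/152, 125/608; SSR = 7793/608.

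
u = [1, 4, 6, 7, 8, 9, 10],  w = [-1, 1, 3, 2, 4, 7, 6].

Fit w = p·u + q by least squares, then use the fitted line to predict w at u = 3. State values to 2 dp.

From the data, Σu·u = 347, Σu = 45, Σ1 = 7.
And Σu·w = 190, Σw = 22.
So XᵀX·[p, q]ᵀ = Xᵀw: [[347, 45]; [45, 7]]·[p, q]ᵀ = [190, 22]ᵀ.
Eliminating q: 7·(row 1) − 45·(row 2) gives 404·p = 7·190 − 45·22 = 340, so p = 85/101.
Then q = (22 − 45·(85/101))/7 = -229/101.
At u = 3: ŵ = (85/101)·(3) + (-229/101)·(1) = 26/101.

ŵ = 0.26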